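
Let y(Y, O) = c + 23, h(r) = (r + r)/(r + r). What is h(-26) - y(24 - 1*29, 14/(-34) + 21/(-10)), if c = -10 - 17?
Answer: 5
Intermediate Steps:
c = -27
h(r) = 1 (h(r) = (2*r)/((2*r)) = (2*r)*(1/(2*r)) = 1)
y(Y, O) = -4 (y(Y, O) = -27 + 23 = -4)
h(-26) - y(24 - 1*29, 14/(-34) + 21/(-10)) = 1 - 1*(-4) = 1 + 4 = 5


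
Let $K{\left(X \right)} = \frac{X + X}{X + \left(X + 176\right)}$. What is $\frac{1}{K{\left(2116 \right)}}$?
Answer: $\frac{551}{529} \approx 1.0416$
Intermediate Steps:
$K{\left(X \right)} = \frac{2 X}{176 + 2 X}$ ($K{\left(X \right)} = \frac{2 X}{X + \left(176 + X\right)} = \frac{2 X}{176 + 2 X}$)
$\frac{1}{K{\left(2116 \right)}} = \frac{1}{2116 \frac{1}{88 + 2116}} = \frac{1}{2116 \cdot \frac{1}{2204}} = \frac{1}{\frac{529}{551}} = \frac{551}{529}$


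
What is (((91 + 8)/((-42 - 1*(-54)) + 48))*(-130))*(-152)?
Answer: 32604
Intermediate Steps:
(((91 + 8)/((-42 - 1*(-54)) + 48))*(-130))*(-152) = ((99/((-42 + 54) + 48))*(-130))*(-152) = ((99/(12 + 48))*(-130))*(-152) = ((99/60)*(-130))*(-152) = ((99*(1/60))*(-130))*(-152) = ((33/20)*(-130))*(-152) = -429/2*(-152) = 32604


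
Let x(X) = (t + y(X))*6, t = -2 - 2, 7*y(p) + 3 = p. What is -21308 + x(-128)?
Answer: -150110/7 ≈ -21444.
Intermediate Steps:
y(p) = -3/7 + p/7
t = -4
x(X) = -186/7 + 6*X/7 (x(X) = (-4 + (-3/7 + X/7))*6 = (-31/7 + X/7)*6 = -186/7 + 6*X/7)
-21308 + x(-128) = -21308 + (-186/7 + (6/7)*(-128)) = -21308 + (-186/7 - 768/7) = -21308 - 954/7 = -150110/7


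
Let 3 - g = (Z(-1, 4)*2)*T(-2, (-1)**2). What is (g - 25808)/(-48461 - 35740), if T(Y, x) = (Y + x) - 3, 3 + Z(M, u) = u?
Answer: 8599/28067 ≈ 0.30637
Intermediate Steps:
Z(M, u) = -3 + u
T(Y, x) = -3 + Y + x
g = 11 (g = 3 - (-3 + 4)*2*(-3 - 2 + (-1)**2) = 3 - 1*2*(-3 - 2 + 1) = 3 - 2*(-4) = 3 - 1*(-8) = 3 + 8 = 11)
(g - 25808)/(-48461 - 35740) = (11 - 25808)/(-48461 - 35740) = -25797/(-84201) = -25797*(-1/84201) = 8599/28067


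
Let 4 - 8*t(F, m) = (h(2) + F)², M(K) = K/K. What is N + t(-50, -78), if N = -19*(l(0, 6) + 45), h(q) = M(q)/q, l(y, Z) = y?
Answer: -37145/32 ≈ -1160.8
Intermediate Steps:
M(K) = 1
h(q) = 1/q
t(F, m) = ½ - (½ + F)²/8 (t(F, m) = ½ - (1/2 + F)²/8 = ½ - (½ + F)²/8)
N = -855 (N = -19*(0 + 45) = -19*45 = -855)
N + t(-50, -78) = -855 + (½ - (1 + 2*(-50))²/32) = -855 + (½ - (1 - 100)²/32) = -855 + (½ - 1/32*(-99)²) = -855 + (½ - 1/32*9801) = -855 + (½ - 9801/32) = -855 - 9785/32 = -37145/32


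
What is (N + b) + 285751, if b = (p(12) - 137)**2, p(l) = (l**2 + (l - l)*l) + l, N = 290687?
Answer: 576799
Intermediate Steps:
p(l) = l + l**2 (p(l) = (l**2 + 0*l) + l = (l**2 + 0) + l = l**2 + l = l + l**2)
b = 361 (b = (12*(1 + 12) - 137)**2 = (12*13 - 137)**2 = (156 - 137)**2 = 19**2 = 361)
(N + b) + 285751 = (290687 + 361) + 285751 = 291048 + 285751 = 576799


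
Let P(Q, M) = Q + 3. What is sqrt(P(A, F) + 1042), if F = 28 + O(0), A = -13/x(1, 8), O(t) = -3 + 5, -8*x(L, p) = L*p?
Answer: 23*sqrt(2) ≈ 32.527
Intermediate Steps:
x(L, p) = -L*p/8
O(t) = 2
A = 13 (A = -13*(-1/1) = -13/(-1) = -13*(-1) = 13)
F = 30 (F = 28 + 2 = 30)
P(Q, M) = 3 + Q
sqrt(P(A, F) + 1042) = sqrt((3 + 13) + 1042) = sqrt(16 + 1042) = sqrt(1058) = 23*sqrt(2)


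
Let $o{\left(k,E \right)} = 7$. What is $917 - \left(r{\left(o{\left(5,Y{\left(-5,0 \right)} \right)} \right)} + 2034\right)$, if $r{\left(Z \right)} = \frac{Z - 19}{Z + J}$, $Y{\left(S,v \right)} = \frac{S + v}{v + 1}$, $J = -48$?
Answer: $- \frac{45809}{41} \approx -1117.3$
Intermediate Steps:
$Y{\left(S,v \right)} = \frac{S + v}{1 + v}$
$r{\left(Z \right)} = \frac{-19 + Z}{-48 + Z}$ ($r{\left(Z \right)} = \frac{Z - 19}{Z - 48} = \frac{-19 + Z}{-48 + Z}$)
$917 - \left(r{\left(o{\left(5,Y{\left(-5,0 \right)} \right)} \right)} + 2034\right) = 917 - \left(\frac{-19 + 7}{-48 + 7} + 2034\right) = 917 - \left(\frac{1}{-41} \left(-12\right) + 2034\right) = 917 - \left(\left(- \frac{1}{41}\right) \left(-12\right) + 2034\right) = 917 - \left(\frac{12}{41} + 2034\right) = 917 - \frac{83406}{41} = - \frac{45809}{41}$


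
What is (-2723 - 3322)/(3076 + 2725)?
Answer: -6045/5801 ≈ -1.0421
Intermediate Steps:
(-2723 - 3322)/(3076 + 2725) = -6045/5801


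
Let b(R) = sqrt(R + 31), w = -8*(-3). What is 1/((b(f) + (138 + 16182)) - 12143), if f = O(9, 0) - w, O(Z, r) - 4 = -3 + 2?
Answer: 4177/17447319 - sqrt(10)/17447319 ≈ 0.00023923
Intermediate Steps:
O(Z, r) = 3 (O(Z, r) = 4 + (-3 + 2) = 4 - 1 = 3)
w = 24
f = -21 (f = 3 - 1*24 = 3 - 24 = -21)
b(R) = sqrt(31 + R)
1/((b(f) + (138 + 16182)) - 12143) = 1/((sqrt(31 - 21) + (138 + 16182)) - 12143) = 1/((sqrt(10) + 16320) - 12143) = 1/((16320 + sqrt(10)) - 12143) = 1/(4177 + sqrt(10))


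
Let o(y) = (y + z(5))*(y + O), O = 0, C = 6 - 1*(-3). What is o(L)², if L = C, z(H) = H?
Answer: 15876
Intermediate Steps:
C = 9 (C = 6 + 3 = 9)
L = 9
o(y) = y*(5 + y) (o(y) = (y + 5)*(y + 0) = (5 + y)*y = y*(5 + y))
o(L)² = (9*(5 + 9))² = (9*14)² = 126² = 15876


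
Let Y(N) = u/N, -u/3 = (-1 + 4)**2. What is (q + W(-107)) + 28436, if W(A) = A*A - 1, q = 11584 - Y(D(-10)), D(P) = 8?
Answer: 411771/8 ≈ 51471.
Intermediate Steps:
u = -27 (u = -3*(-1 + 4)**2 = -3*3**2 = -3*9 = -27)
Y(N) = -27/N
q = 92699/8 (q = 11584 - (-27)/8 = 11584 - 1*(-27/8) = 11584 + 27/8 = 92699/8 ≈ 11587.)
W(A) = -1 + A**2 (W(A) = A**2 - 1 = -1 + A**2)
(q + W(-107)) + 28436 = (92699/8 + (-1 + (-107)**2)) + 28436 = (92699/8 + (-1 + 11449)) + 28436 = (92699/8 + 11448) + 28436 = 184283/8 + 28436 = 411771/8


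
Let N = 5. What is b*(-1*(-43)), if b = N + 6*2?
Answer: 731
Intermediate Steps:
b = 17 (b = 5 + 6*2 = 5 + 12 = 17)
b*(-1*(-43)) = 17*(-1*(-43)) = 17*43 = 731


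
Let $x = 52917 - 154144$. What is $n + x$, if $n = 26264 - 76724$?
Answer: $-151687$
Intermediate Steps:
$x = -101227$
$n = -50460$
$n + x = -50460 - 101227 = -151687$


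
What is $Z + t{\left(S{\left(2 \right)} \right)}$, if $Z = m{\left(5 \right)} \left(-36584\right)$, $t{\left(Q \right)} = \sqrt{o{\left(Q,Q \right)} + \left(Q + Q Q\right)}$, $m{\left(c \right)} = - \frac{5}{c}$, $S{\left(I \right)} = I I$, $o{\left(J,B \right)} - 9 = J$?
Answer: $36584 + \sqrt{33} \approx 36590.0$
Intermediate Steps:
$o{\left(J,B \right)} = 9 + J$
$S{\left(I \right)} = I^{2}$
$t{\left(Q \right)} = \sqrt{9 + Q^{2} + 2 Q}$ ($t{\left(Q \right)} = \sqrt{\left(9 + Q\right) + \left(Q + Q Q\right)} = \sqrt{\left(9 + Q\right) + \left(Q + Q^{2}\right)} = \sqrt{9 + Q^{2} + 2 Q}$)
$Z = 36584$ ($Z = - \frac{5}{5} \left(-36584\right) = \left(-5\right) \frac{1}{5} \left(-36584\right) = \left(-1\right) \left(-36584\right) = 36584$)
$Z + t{\left(S{\left(2 \right)} \right)} = 36584 + \sqrt{9 + \left(2^{2}\right)^{2} + 2 \cdot 2^{2}} = 36584 + \sqrt{9 + 4^{2} + 2 \cdot 4} = 36584 + \sqrt{9 + 16 + 8} = 36584 + \sqrt{33}$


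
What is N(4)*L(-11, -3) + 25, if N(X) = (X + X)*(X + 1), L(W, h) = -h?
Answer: 145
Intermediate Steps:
N(X) = 2*X*(1 + X) (N(X) = (2*X)*(1 + X) = 2*X*(1 + X))
N(4)*L(-11, -3) + 25 = (2*4*(1 + 4))*(-1*(-3)) + 25 = (2*4*5)*3 + 25 = 40*3 + 25 = 120 + 25 = 145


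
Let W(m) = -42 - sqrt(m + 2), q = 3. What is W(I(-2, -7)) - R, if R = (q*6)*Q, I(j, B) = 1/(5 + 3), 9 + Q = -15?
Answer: 390 - sqrt(34)/4 ≈ 388.54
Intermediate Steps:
Q = -24 (Q = -9 - 15 = -24)
I(j, B) = 1/8
W(m) = -42 - sqrt(2 + m)
R = -432 (R = (3*6)*(-24) = 18*(-24) = -432)
W(I(-2, -7)) - R = (-42 - sqrt(2 + 1/8)) - 1*(-432) = (-42 - sqrt(17/8)) + 432 = (-42 - sqrt(34)/4) + 432 = 390 - sqrt(34)/4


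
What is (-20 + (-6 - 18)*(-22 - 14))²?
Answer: 712336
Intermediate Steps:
(-20 + (-6 - 18)*(-22 - 14))² = (-20 - 24*(-36))² = (-20 + 864)² = 844² = 712336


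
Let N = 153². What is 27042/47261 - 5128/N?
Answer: 390671770/1106332749 ≈ 0.35312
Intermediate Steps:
N = 23409
27042/47261 - 5128/N = 27042/47261 - 5128/23409 = 390671770/1106332749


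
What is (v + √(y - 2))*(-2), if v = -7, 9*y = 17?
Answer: 14 - 2*I/3 ≈ 14.0 - 0.66667*I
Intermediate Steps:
y = 17/9 (y = (⅑)*17 = 17/9 ≈ 1.8889)
(v + √(y - 2))*(-2) = (-7 + √(17/9 - 2))*(-2) = (-7 + √(-⅑))*(-2) = (-7 + I/3)*(-2) = 14 - 2*I/3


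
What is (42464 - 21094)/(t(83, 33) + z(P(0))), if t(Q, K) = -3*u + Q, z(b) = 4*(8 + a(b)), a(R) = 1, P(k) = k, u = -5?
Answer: 10685/67 ≈ 159.48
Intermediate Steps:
z(b) = 36 (z(b) = 4*(8 + 1) = 4*9 = 36)
t(Q, K) = 15 + Q (t(Q, K) = -3*(-5) + Q = 15 + Q)
(42464 - 21094)/(t(83, 33) + z(P(0))) = (42464 - 21094)/((15 + 83) + 36) = 21370/(98 + 36) = 21370/134 = 21370*(1/134) = 10685/67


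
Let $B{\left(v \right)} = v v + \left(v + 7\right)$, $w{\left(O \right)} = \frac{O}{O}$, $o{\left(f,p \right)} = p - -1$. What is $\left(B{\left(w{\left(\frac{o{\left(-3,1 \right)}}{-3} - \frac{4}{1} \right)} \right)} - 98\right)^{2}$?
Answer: $7921$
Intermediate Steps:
$o{\left(f,p \right)} = 1 + p$ ($o{\left(f,p \right)} = p + 1 = 1 + p$)
$w{\left(O \right)} = 1$
$B{\left(v \right)} = 7 + v + v^{2}$ ($B{\left(v \right)} = v^{2} + \left(7 + v\right) = 7 + v + v^{2}$)
$\left(B{\left(w{\left(\frac{o{\left(-3,1 \right)}}{-3} - \frac{4}{1} \right)} \right)} - 98\right)^{2} = \left(\left(7 + 1 + 1^{2}\right) - 98\right)^{2} = \left(\left(7 + 1 + 1\right) - 98\right)^{2} = \left(9 - 98\right)^{2} = \left(-89\right)^{2} = 7921$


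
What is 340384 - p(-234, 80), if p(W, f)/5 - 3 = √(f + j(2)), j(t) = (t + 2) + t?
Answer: 340369 - 5*√86 ≈ 3.4032e+5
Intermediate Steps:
j(t) = 2 + 2*t (j(t) = (2 + t) + t = 2 + 2*t)
p(W, f) = 15 + 5*√(6 + f) (p(W, f) = 15 + 5*√(f + (2 + 2*2)) = 15 + 5*√(f + (2 + 4)) = 15 + 5*√(f + 6) = 15 + 5*√(6 + f))
340384 - p(-234, 80) = 340384 - (15 + 5*√(6 + 80)) = 340384 - (15 + 5*√86) = 340384 + (-15 - 5*√86) = 340369 - 5*√86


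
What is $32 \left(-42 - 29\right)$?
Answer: $-2272$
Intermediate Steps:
$32 \left(-42 - 29\right) = 32 \left(-71\right) = -2272$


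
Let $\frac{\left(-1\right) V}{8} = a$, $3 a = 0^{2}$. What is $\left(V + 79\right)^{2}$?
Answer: $6241$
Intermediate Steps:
$a = 0$ ($a = \frac{0^{2}}{3} = \frac{1}{3} \cdot 0 = 0$)
$V = 0$ ($V = \left(-8\right) 0 = 0$)
$\left(V + 79\right)^{2} = \left(0 + 79\right)^{2} = 79^{2} = 6241$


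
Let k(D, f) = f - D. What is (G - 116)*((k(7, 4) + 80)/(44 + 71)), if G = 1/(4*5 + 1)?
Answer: -5357/69 ≈ -77.638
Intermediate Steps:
G = 1/21 (G = 1/(20 + 1) = 1/21 ≈ 0.047619)
(G - 116)*((k(7, 4) + 80)/(44 + 71)) = (1/21 - 116)*(((4 - 1*7) + 80)/(44 + 71)) = -2435*((4 - 7) + 80)/(21*115) = -2435*(-3 + 80)/(21*115) = -26785/(3*115) = -2435/21*77/115 = -5357/69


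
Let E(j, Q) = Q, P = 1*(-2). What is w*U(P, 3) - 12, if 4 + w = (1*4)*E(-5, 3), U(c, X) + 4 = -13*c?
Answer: 164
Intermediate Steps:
P = -2
U(c, X) = -4 - 13*c
w = 8 (w = -4 + (1*4)*3 = -4 + 4*3 = -4 + 12 = 8)
w*U(P, 3) - 12 = 8*(-4 - 13*(-2)) - 12 = 8*(-4 + 26) - 12 = 8*22 - 12 = 176 - 12 = 164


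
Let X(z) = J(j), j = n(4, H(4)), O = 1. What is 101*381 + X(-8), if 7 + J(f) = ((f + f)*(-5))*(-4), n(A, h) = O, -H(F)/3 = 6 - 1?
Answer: 38514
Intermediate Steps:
H(F) = -15 (H(F) = -3*(6 - 1) = -3*5 = -15)
n(A, h) = 1
j = 1
J(f) = -7 + 40*f (J(f) = -7 + ((f + f)*(-5))*(-4) = -7 + ((2*f)*(-5))*(-4) = -7 - 10*f*(-4) = -7 + 40*f)
X(z) = 33 (X(z) = -7 + 40*1 = -7 + 40 = 33)
101*381 + X(-8) = 101*381 + 33 = 38481 + 33 = 38514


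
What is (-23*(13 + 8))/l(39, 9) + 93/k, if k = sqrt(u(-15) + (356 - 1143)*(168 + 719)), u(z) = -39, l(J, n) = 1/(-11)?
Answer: 5313 - 93*I*sqrt(174527)/349054 ≈ 5313.0 - 0.11131*I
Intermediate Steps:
l(J, n) = -1/11
k = 2*I*sqrt(174527) (k = sqrt(-39 + (356 - 1143)*(168 + 719)) = sqrt(-39 - 787*887) = sqrt(-39 - 698069) = sqrt(-698108) = 2*I*sqrt(174527) ≈ 835.53*I)
(-23*(13 + 8))/l(39, 9) + 93/k = (-23*(13 + 8))/(-1/11) + 93/((2*I*sqrt(174527))) = -23*21*(-11) + 93*(-I*sqrt(174527)/349054) = -483*(-11) - 93*I*sqrt(174527)/349054 = 5313 - 93*I*sqrt(174527)/349054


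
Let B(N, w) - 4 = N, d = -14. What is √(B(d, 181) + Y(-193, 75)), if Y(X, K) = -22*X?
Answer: 2*√1059 ≈ 65.085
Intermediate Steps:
B(N, w) = 4 + N
√(B(d, 181) + Y(-193, 75)) = √((4 - 14) - 22*(-193)) = √(-10 + 4246) = √4236 = 2*√1059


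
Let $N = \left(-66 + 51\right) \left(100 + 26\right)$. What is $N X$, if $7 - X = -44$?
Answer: $-96390$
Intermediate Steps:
$X = 51$ ($X = 7 - -44 = 7 + 44 = 51$)
$N = -1890$ ($N = \left(-15\right) 126 = -1890$)
$N X = \left(-1890\right) 51 = -96390$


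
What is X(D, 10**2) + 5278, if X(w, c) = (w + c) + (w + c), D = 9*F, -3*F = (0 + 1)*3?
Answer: 5460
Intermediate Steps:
F = -1 (F = -(0 + 1)*3/3 = -3/3 = -1/3*3 = -1)
D = -9 (D = 9*(-1) = -9)
X(w, c) = 2*c + 2*w (X(w, c) = (c + w) + (c + w) = 2*c + 2*w)
X(D, 10**2) + 5278 = (2*10**2 + 2*(-9)) + 5278 = (2*100 - 18) + 5278 = (200 - 18) + 5278 = 182 + 5278 = 5460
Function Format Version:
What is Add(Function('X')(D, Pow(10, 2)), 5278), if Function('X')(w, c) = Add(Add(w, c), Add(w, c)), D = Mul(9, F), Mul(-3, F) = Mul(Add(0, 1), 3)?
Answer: 5460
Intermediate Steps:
F = -1 (F = Mul(Rational(-1, 3), Mul(Add(0, 1), 3)) = Mul(Rational(-1, 3), Mul(1, 3)) = Mul(Rational(-1, 3), 3) = -1)
D = -9 (D = Mul(9, -1) = -9)
Function('X')(w, c) = Add(Mul(2, c), Mul(2, w)) (Function('X')(w, c) = Add(Add(c, w), Add(c, w)) = Add(Mul(2, c), Mul(2, w)))
Add(Function('X')(D, Pow(10, 2)), 5278) = Add(Add(Mul(2, Pow(10, 2)), Mul(2, -9)), 5278) = Add(Add(Mul(2, 100), -18), 5278) = Add(Add(200, -18), 5278) = Add(182, 5278) = 5460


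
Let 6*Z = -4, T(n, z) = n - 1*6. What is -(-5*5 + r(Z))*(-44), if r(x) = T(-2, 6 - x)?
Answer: -1452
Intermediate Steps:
T(n, z) = -6 + n (T(n, z) = n - 6 = -6 + n)
Z = -⅔ (Z = (⅙)*(-4) = -⅔ ≈ -0.66667)
r(x) = -8 (r(x) = -6 - 2 = -8)
-(-5*5 + r(Z))*(-44) = -(-5*5 - 8)*(-44) = -(-25 - 8)*(-44) = -1*(-33)*(-44) = 33*(-44) = -1452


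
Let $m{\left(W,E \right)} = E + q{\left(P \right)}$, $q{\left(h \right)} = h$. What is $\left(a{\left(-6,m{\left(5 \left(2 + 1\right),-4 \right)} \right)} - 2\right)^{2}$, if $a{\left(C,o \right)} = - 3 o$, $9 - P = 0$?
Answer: $289$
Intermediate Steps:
$P = 9$ ($P = 9 - 0 = 9 + 0 = 9$)
$m{\left(W,E \right)} = 9 + E$ ($m{\left(W,E \right)} = E + 9 = 9 + E$)
$\left(a{\left(-6,m{\left(5 \left(2 + 1\right),-4 \right)} \right)} - 2\right)^{2} = \left(- 3 \left(9 - 4\right) - 2\right)^{2} = \left(\left(-3\right) 5 - 2\right)^{2} = \left(-15 - 2\right)^{2} = \left(-17\right)^{2} = 289$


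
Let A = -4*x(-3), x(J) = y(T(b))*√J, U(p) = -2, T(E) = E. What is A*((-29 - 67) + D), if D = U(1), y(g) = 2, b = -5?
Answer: 784*I*√3 ≈ 1357.9*I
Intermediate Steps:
x(J) = 2*√J
D = -2
A = -8*I*√3 (A = -8*√(-3) = -8*I*√3 ≈ -13.856*I)
A*((-29 - 67) + D) = (-8*I*√3)*((-29 - 67) - 2) = (-8*I*√3)*(-96 - 2) = -8*I*√3*(-98) = 784*I*√3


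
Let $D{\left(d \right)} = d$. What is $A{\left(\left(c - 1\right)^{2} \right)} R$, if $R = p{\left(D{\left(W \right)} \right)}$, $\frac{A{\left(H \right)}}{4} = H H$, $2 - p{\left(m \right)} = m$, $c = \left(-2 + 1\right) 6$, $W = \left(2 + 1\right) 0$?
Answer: $19208$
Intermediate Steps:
$W = 0$ ($W = 3 \cdot 0 = 0$)
$c = -6$ ($c = \left(-1\right) 6 = -6$)
$p{\left(m \right)} = 2 - m$
$A{\left(H \right)} = 4 H^{2}$ ($A{\left(H \right)} = 4 H H = 4 H^{2}$)
$R = 2$ ($R = 2 - 0 = 2 + 0 = 2$)
$A{\left(\left(c - 1\right)^{2} \right)} R = 4 \left(\left(-6 - 1\right)^{2}\right)^{2} \cdot 2 = 4 \left(\left(-7\right)^{2}\right)^{2} \cdot 2 = 4 \cdot 49^{2} \cdot 2 = 4 \cdot 2401 \cdot 2 = 9604 \cdot 2 = 19208$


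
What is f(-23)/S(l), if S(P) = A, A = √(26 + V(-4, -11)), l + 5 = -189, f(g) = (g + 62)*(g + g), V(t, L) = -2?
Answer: -299*√6/2 ≈ -366.20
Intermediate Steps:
f(g) = 2*g*(62 + g) (f(g) = (62 + g)*(2*g) = 2*g*(62 + g))
l = -194 (l = -5 - 189 = -194)
A = 2*√6 (A = √(26 - 2) = √24 = 2*√6 ≈ 4.8990)
S(P) = 2*√6
f(-23)/S(l) = (2*(-23)*(62 - 23))/((2*√6)) = (2*(-23)*39)*(√6/12) = -299*√6/2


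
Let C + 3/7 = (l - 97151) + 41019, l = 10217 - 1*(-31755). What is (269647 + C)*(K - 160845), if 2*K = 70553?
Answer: -224567458811/7 ≈ -3.2081e+10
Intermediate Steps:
l = 41972 (l = 10217 + 31755 = 41972)
K = 70553/2 (K = (1/2)*70553 = 70553/2 ≈ 35277.)
C = -99123/7 (C = -3/7 + ((41972 - 97151) + 41019) = -3/7 + (-55179 + 41019) = -3/7 - 14160 = -99123/7 ≈ -14160.)
(269647 + C)*(K - 160845) = (269647 - 99123/7)*(70553/2 - 160845) = (1788406/7)*(-251137/2) = -224567458811/7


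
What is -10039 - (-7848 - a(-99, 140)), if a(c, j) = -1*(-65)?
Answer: -2126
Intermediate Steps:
a(c, j) = 65
-10039 - (-7848 - a(-99, 140)) = -10039 - (-7848 - 1*65) = -10039 - (-7848 - 65) = -10039 - 1*(-7913) = -10039 + 7913 = -2126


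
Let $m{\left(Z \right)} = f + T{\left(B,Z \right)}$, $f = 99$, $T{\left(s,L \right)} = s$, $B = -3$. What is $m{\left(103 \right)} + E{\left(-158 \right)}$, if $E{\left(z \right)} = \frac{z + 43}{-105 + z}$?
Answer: $\frac{25363}{263} \approx 96.437$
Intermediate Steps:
$m{\left(Z \right)} = 96$ ($m{\left(Z \right)} = 99 - 3 = 96$)
$E{\left(z \right)} = \frac{43 + z}{-105 + z}$
$m{\left(103 \right)} + E{\left(-158 \right)} = 96 + \frac{43 - 158}{-105 - 158} = 96 + \frac{1}{-263} \left(-115\right) = 96 - - \frac{115}{263} = 96 + \frac{115}{263} = \frac{25363}{263}$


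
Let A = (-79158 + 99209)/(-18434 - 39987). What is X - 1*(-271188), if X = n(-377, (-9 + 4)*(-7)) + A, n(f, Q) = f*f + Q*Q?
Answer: 24217938131/58421 ≈ 4.1454e+5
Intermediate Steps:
n(f, Q) = Q² + f² (n(f, Q) = f² + Q² = Q² + f²)
A = -20051/58421 (A = 20051/(-58421) = 20051*(-1/58421) = -20051/58421 ≈ -0.34322)
X = 8374863983/58421 (X = (((-9 + 4)*(-7))² + (-377)²) - 20051/58421 = ((-5*(-7))² + 142129) - 20051/58421 = (35² + 142129) - 20051/58421 = (1225 + 142129) - 20051/58421 = 143354 - 20051/58421 = 8374863983/58421 ≈ 1.4335e+5)
X - 1*(-271188) = 8374863983/58421 - 1*(-271188) = 8374863983/58421 + 271188 = 24217938131/58421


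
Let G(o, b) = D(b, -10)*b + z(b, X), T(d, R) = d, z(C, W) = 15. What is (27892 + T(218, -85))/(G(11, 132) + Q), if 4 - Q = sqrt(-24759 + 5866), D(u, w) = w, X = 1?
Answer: -6095185/285249 + 4685*I*sqrt(18893)/285249 ≈ -21.368 + 2.2575*I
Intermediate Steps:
G(o, b) = 15 - 10*b (G(o, b) = -10*b + 15 = 15 - 10*b)
Q = 4 - I*sqrt(18893) (Q = 4 - sqrt(-24759 + 5866) = 4 - sqrt(-18893) = 4 - I*sqrt(18893) ≈ 4.0 - 137.45*I)
(27892 + T(218, -85))/(G(11, 132) + Q) = (27892 + 218)/((15 - 10*132) + (4 - I*sqrt(18893))) = 28110/((15 - 1320) + (4 - I*sqrt(18893))) = 28110/(-1305 + (4 - I*sqrt(18893))) = 28110/(-1301 - I*sqrt(18893))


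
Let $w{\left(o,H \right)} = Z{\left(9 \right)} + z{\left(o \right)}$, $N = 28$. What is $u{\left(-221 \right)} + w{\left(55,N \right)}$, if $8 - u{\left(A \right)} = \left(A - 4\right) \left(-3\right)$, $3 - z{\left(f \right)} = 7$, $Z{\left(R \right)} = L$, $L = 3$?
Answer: $-668$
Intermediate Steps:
$Z{\left(R \right)} = 3$
$z{\left(f \right)} = -4$ ($z{\left(f \right)} = 3 - 7 = -4$)
$w{\left(o,H \right)} = -1$ ($w{\left(o,H \right)} = 3 - 4 = -1$)
$u{\left(A \right)} = -4 + 3 A$ ($u{\left(A \right)} = 8 - \left(A - 4\right) \left(-3\right) = 8 - \left(-4 + A\right) \left(-3\right) = 8 - \left(12 - 3 A\right) = 8 + \left(-12 + 3 A\right) = -4 + 3 A$)
$u{\left(-221 \right)} + w{\left(55,N \right)} = \left(-4 + 3 \left(-221\right)\right) - 1 = \left(-4 - 663\right) - 1 = -667 - 1 = -668$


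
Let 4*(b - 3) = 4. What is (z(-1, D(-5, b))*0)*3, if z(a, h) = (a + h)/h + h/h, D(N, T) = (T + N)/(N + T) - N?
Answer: 0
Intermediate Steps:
b = 4 (b = 3 + (1/4)*4 = 3 + 1 = 4)
D(N, T) = 1 - N (D(N, T) = (N + T)/(N + T) - N = 1 - N)
z(a, h) = 1 + (a + h)/h (z(a, h) = (a + h)/h + 1 = 1 + (a + h)/h)
(z(-1, D(-5, b))*0)*3 = ((2 - 1/(1 - 1*(-5)))*0)*3 = ((2 - 1/(1 + 5))*0)*3 = ((2 - 1/6)*0)*3 = ((11/6)*0)*3 = 0*3 = 0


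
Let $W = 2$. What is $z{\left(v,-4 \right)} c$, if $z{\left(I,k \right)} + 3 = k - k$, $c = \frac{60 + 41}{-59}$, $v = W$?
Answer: $\frac{303}{59} \approx 5.1356$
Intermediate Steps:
$v = 2$
$c = - \frac{101}{59}$ ($c = 101 \left(- \frac{1}{59}\right) = - \frac{101}{59} \approx -1.7119$)
$z{\left(I,k \right)} = -3$ ($z{\left(I,k \right)} = -3 + \left(k - k\right) = -3 + 0 = -3$)
$z{\left(v,-4 \right)} c = \left(-3\right) \left(- \frac{101}{59}\right) = \frac{303}{59}$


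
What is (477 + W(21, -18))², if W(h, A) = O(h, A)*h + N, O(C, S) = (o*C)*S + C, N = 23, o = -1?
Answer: 78836641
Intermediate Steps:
O(C, S) = C - C*S (O(C, S) = (-C)*S + C = -C*S + C = C - C*S)
W(h, A) = 23 + h²*(1 - A) (W(h, A) = (h*(1 - A))*h + 23 = h²*(1 - A) + 23 = 23 + h²*(1 - A))
(477 + W(21, -18))² = (477 + (23 + 21²*(1 - 1*(-18))))² = (477 + (23 + 441*(1 + 18)))² = (477 + (23 + 441*19))² = (477 + (23 + 8379))² = (477 + 8402)² = 8879² = 78836641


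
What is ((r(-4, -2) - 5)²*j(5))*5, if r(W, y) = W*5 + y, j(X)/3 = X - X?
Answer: 0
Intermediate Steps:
j(X) = 0 (j(X) = 3*(X - X) = 3*0 = 0)
r(W, y) = y + 5*W (r(W, y) = 5*W + y = y + 5*W)
((r(-4, -2) - 5)²*j(5))*5 = (((-2 + 5*(-4)) - 5)²*0)*5 = (((-2 - 20) - 5)²*0)*5 = ((-22 - 5)²*0)*5 = ((-27)²*0)*5 = (729*0)*5 = 0*5 = 0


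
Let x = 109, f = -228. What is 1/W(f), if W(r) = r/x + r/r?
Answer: -109/119 ≈ -0.91597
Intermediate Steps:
W(r) = 1 + r/109 (W(r) = r/109 + r/r = r*(1/109) + 1 = r/109 + 1 = 1 + r/109)
1/W(f) = 1/(1 + (1/109)*(-228)) = 1/(1 - 228/109) = 1/(-119/109) = -109/119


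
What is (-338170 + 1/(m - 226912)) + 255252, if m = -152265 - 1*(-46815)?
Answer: -27558792317/332362 ≈ -82918.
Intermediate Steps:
m = -105450 (m = -152265 + 46815 = -105450)
(-338170 + 1/(m - 226912)) + 255252 = (-338170 + 1/(-105450 - 226912)) + 255252 = (-338170 + 1/(-332362)) + 255252 = (-338170 - 1/332362) + 255252 = -112394857541/332362 + 255252 = -27558792317/332362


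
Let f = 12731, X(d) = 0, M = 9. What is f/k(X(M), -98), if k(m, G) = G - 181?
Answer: -12731/279 ≈ -45.631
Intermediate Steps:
k(m, G) = -181 + G
f/k(X(M), -98) = 12731/(-181 - 98) = 12731/(-279) = 12731*(-1/279) = -12731/279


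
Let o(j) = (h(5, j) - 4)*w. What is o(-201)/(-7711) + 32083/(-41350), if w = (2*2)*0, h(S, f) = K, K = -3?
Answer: -32083/41350 ≈ -0.77589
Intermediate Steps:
h(S, f) = -3
w = 0 (w = 4*0 = 0)
o(j) = 0 (o(j) = (-3 - 4)*0 = -7*0 = 0)
o(-201)/(-7711) + 32083/(-41350) = 0/(-7711) + 32083/(-41350) = 0*(-1/7711) + 32083*(-1/41350) = 0 - 32083/41350 = -32083/41350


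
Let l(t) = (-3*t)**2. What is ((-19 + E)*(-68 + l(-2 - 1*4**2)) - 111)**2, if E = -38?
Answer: 26389027809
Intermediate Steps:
l(t) = 9*t**2
((-19 + E)*(-68 + l(-2 - 1*4**2)) - 111)**2 = ((-19 - 38)*(-68 + 9*(-2 - 1*4**2)**2) - 111)**2 = (-57*(-68 + 9*(-2 - 1*16)**2) - 111)**2 = (-57*(-68 + 9*(-2 - 16)**2) - 111)**2 = (-57*(-68 + 9*(-18)**2) - 111)**2 = (-57*(-68 + 9*324) - 111)**2 = (-57*(-68 + 2916) - 111)**2 = (-57*2848 - 111)**2 = (-162336 - 111)**2 = (-162447)**2 = 26389027809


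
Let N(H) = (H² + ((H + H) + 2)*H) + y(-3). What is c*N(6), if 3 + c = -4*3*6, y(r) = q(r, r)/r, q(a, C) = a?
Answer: -9075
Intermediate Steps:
y(r) = 1 (y(r) = r/r = 1)
c = -75 (c = -3 - 4*3*6 = -3 - 12*6 = -3 - 72 = -75)
N(H) = 1 + H² + H*(2 + 2*H) (N(H) = (H² + ((H + H) + 2)*H) + 1 = (H² + (2*H + 2)*H) + 1 = (H² + (2 + 2*H)*H) + 1 = (H² + H*(2 + 2*H)) + 1 = 1 + H² + H*(2 + 2*H))
c*N(6) = -75*(1 + 2*6 + 3*6²) = -75*(1 + 12 + 3*36) = -75*(1 + 12 + 108) = -75*121 = -9075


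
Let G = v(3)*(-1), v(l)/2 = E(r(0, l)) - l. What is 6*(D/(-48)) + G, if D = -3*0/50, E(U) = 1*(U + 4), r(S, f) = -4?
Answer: 6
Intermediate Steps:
E(U) = 4 + U (E(U) = 1*(4 + U) = 4 + U)
v(l) = -2*l (v(l) = 2*((4 - 4) - l) = 2*(0 - l) = 2*(-l) = -2*l)
D = 0 (D = 0*(1/50) = 0)
G = 6 (G = -2*3*(-1) = -6*(-1) = 6)
6*(D/(-48)) + G = 6*(0/(-48)) + 6 = 6*(0*(-1/48)) + 6 = 6*0 + 6 = 0 + 6 = 6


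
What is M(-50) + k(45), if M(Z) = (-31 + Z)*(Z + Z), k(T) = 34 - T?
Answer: 8089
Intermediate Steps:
M(Z) = 2*Z*(-31 + Z) (M(Z) = (-31 + Z)*(2*Z) = 2*Z*(-31 + Z))
M(-50) + k(45) = 2*(-50)*(-31 - 50) + (34 - 1*45) = 2*(-50)*(-81) + (34 - 45) = 8100 - 11 = 8089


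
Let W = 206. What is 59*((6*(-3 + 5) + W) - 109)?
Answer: 6431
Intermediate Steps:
59*((6*(-3 + 5) + W) - 109) = 59*((6*(-3 + 5) + 206) - 109) = 59*((6*2 + 206) - 109) = 59*((12 + 206) - 109) = 59*(218 - 109) = 59*109 = 6431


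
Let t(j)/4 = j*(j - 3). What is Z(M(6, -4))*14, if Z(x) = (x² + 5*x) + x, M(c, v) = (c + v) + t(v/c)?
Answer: 237440/81 ≈ 2931.4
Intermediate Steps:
t(j) = 4*j*(-3 + j) (t(j) = 4*(j*(j - 3)) = 4*(j*(-3 + j)) = 4*j*(-3 + j))
M(c, v) = c + v + 4*v*(-3 + v/c)/c (M(c, v) = (c + v) + 4*(v/c)*(-3 + v/c) = (c + v) + 4*v*(-3 + v/c)/c = c + v + 4*v*(-3 + v/c)/c)
Z(x) = x² + 6*x
Z(M(6, -4))*14 = ((6 - 4 - 12*(-4)/6 + 4*(-4)²/6²)*(6 + (6 - 4 - 12*(-4)/6 + 4*(-4)²/6²)))*14 = ((6 - 4 - 12*(-4)*⅙ + 4*(1/36)*16)*(6 + (6 - 4 - 12*(-4)*⅙ + 4*(1/36)*16)))*14 = ((6 - 4 + 8 + 16/9)*(6 + (6 - 4 + 8 + 16/9)))*14 = (106*(6 + 106/9)/9)*14 = ((106/9)*(160/9))*14 = (16960/81)*14 = 237440/81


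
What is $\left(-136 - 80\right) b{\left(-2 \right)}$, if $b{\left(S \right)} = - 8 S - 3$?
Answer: $-2808$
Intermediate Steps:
$b{\left(S \right)} = -3 - 8 S$
$\left(-136 - 80\right) b{\left(-2 \right)} = \left(-136 - 80\right) \left(-3 - -16\right) = - 216 \left(-3 + 16\right) = \left(-216\right) 13 = -2808$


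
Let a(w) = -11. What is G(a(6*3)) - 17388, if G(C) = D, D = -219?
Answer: -17607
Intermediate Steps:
G(C) = -219
G(a(6*3)) - 17388 = -219 - 17388 = -17607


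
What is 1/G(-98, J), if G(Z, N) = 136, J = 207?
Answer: 1/136 ≈ 0.0073529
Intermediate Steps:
1/G(-98, J) = 1/136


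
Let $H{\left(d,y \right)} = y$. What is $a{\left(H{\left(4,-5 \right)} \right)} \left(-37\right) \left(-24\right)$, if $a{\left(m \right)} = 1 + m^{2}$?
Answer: $23088$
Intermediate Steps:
$a{\left(H{\left(4,-5 \right)} \right)} \left(-37\right) \left(-24\right) = \left(1 + \left(-5\right)^{2}\right) \left(-37\right) \left(-24\right) = \left(1 + 25\right) \left(-37\right) \left(-24\right) = 26 \left(-37\right) \left(-24\right) = \left(-962\right) \left(-24\right) = 23088$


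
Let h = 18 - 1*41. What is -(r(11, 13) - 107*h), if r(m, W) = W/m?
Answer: -27084/11 ≈ -2462.2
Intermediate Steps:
h = -23 (h = 18 - 41 = -23)
-(r(11, 13) - 107*h) = -(13/11 - 107*(-23)) = -(13*(1/11) + 2461) = -(13/11 + 2461) = -1*27084/11 = -27084/11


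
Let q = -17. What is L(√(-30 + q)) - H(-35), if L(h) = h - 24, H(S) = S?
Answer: 11 + I*√47 ≈ 11.0 + 6.8557*I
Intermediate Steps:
L(h) = -24 + h
L(√(-30 + q)) - H(-35) = (-24 + √(-30 - 17)) - 1*(-35) = (-24 + √(-47)) + 35 = (-24 + I*√47) + 35 = 11 + I*√47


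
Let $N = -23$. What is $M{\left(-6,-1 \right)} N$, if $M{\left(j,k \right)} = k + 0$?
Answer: $23$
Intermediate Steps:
$M{\left(j,k \right)} = k$
$M{\left(-6,-1 \right)} N = \left(-1\right) \left(-23\right) = 23$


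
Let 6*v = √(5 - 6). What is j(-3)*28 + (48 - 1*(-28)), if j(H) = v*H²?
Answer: 76 + 42*I ≈ 76.0 + 42.0*I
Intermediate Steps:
v = I/6 (v = √(5 - 6)/6 = √(-1)/6 = I/6 ≈ 0.16667*I)
j(H) = I*H²/6 (j(H) = (I/6)*H² = I*H²/6)
j(-3)*28 + (48 - 1*(-28)) = ((⅙)*I*(-3)²)*28 + (48 - 1*(-28)) = ((⅙)*I*9)*28 + (48 + 28) = (3*I/2)*28 + 76 = 42*I + 76 = 76 + 42*I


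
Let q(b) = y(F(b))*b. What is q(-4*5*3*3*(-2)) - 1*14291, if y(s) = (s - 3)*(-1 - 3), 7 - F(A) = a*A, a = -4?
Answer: -2093651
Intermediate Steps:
F(A) = 7 + 4*A (F(A) = 7 - (-4)*A = 7 + 4*A)
y(s) = 12 - 4*s (y(s) = (-3 + s)*(-4) = 12 - 4*s)
q(b) = b*(-16 - 16*b) (q(b) = (12 - 4*(7 + 4*b))*b = (12 + (-28 - 16*b))*b = (-16 - 16*b)*b = b*(-16 - 16*b))
q(-4*5*3*3*(-2)) - 1*14291 = -16*-4*5*3*3*(-2)*(1 - 4*5*3*3*(-2)) - 1*14291 = -16*-60*3*(-2)*(1 - 60*3*(-2)) - 14291 = -16*-4*45*(-2)*(1 - 4*45*(-2)) - 14291 = -16*(-180*(-2))*(1 - 180*(-2)) - 14291 = -16*360*(1 + 360) - 14291 = -16*360*361 - 14291 = -2079360 - 14291 = -2093651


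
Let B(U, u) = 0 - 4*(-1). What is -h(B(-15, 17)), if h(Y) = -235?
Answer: 235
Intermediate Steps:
B(U, u) = 4 (B(U, u) = 0 + 4 = 4)
-h(B(-15, 17)) = -1*(-235) = 235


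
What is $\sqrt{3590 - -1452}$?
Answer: $\sqrt{5042} \approx 71.007$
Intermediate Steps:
$\sqrt{3590 - -1452} = \sqrt{3590 + 1452} = \sqrt{5042}$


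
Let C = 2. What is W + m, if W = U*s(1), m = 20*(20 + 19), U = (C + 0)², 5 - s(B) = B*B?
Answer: 796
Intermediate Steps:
s(B) = 5 - B² (s(B) = 5 - B*B = 5 - B²)
U = 4 (U = (2 + 0)² = 2² = 4)
m = 780 (m = 20*39 = 780)
W = 16 (W = 4*(5 - 1*1²) = 4*(5 - 1*1) = 4*(5 - 1) = 4*4 = 16)
W + m = 16 + 780 = 796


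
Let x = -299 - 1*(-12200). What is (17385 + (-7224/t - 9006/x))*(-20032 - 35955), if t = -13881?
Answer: -2552229054658827/2622187 ≈ -9.7332e+8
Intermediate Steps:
x = 11901 (x = -299 + 12200 = 11901)
(17385 + (-7224/t - 9006/x))*(-20032 - 35955) = (17385 + (-7224/(-13881) - 9006/11901))*(-20032 - 35955) = (17385 + (-7224*(-1/13881) - 9006*1/11901))*(-55987) = (17385 + (344/661 - 3002/3967))*(-55987) = (17385 - 619674/2622187)*(-55987) = (45586101321/2622187)*(-55987) = -2552229054658827/2622187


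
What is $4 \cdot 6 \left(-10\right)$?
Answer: $-240$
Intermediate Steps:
$4 \cdot 6 \left(-10\right) = 24 \left(-10\right) = -240$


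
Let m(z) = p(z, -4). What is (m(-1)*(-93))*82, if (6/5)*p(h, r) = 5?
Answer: -31775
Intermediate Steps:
p(h, r) = 25/6 (p(h, r) = (⅚)*5 = 25/6)
m(z) = 25/6
(m(-1)*(-93))*82 = ((25/6)*(-93))*82 = -775/2*82 = -31775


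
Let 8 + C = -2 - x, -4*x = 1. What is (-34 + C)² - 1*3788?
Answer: -29983/16 ≈ -1873.9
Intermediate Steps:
x = -¼ (x = -¼*1 = -¼ ≈ -0.25000)
C = -39/4 (C = -8 + (-2 - 1*(-¼)) = -8 + (-2 + ¼) = -8 - 7/4 = -39/4 ≈ -9.7500)
(-34 + C)² - 1*3788 = (-34 - 39/4)² - 1*3788 = (-175/4)² - 3788 = 30625/16 - 3788 = -29983/16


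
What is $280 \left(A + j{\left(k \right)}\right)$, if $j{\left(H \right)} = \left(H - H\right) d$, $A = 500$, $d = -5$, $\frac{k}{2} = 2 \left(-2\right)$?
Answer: $140000$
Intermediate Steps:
$k = -8$ ($k = 2 \cdot 2 \left(-2\right) = 2 \left(-4\right) = -8$)
$j{\left(H \right)} = 0$ ($j{\left(H \right)} = \left(H - H\right) \left(-5\right) = 0 \left(-5\right) = 0$)
$280 \left(A + j{\left(k \right)}\right) = 280 \left(500 + 0\right) = 280 \cdot 500 = 140000$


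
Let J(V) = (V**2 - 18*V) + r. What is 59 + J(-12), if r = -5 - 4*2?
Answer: 406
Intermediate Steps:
r = -13 (r = -5 - 8 = -13)
J(V) = -13 + V**2 - 18*V (J(V) = (V**2 - 18*V) - 13 = -13 + V**2 - 18*V)
59 + J(-12) = 59 + (-13 + (-12)**2 - 18*(-12)) = 59 + (-13 + 144 + 216) = 59 + 347 = 406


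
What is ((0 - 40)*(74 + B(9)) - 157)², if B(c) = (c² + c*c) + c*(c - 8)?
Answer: 99141849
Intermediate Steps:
B(c) = 2*c² + c*(-8 + c) (B(c) = (c² + c²) + c*(-8 + c) = 2*c² + c*(-8 + c))
((0 - 40)*(74 + B(9)) - 157)² = ((0 - 40)*(74 + 9*(-8 + 3*9)) - 157)² = (-40*(74 + 9*(-8 + 27)) - 157)² = (-40*(74 + 9*19) - 157)² = (-40*(74 + 171) - 157)² = (-40*245 - 157)² = (-9800 - 157)² = (-9957)² = 99141849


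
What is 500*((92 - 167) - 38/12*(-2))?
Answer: -103000/3 ≈ -34333.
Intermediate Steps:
500*((92 - 167) - 38/12*(-2)) = 500*(-75 - 38*1/12*(-2)) = 500*(-75 - 19/6*(-2)) = 500*(-75 + 19/3) = 500*(-206/3) = -103000/3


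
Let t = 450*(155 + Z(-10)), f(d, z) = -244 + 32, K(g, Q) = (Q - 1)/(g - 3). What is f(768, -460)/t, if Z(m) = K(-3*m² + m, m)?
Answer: -16589/5459175 ≈ -0.0030387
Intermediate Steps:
K(g, Q) = (-1 + Q)/(-3 + g)
f(d, z) = -212
Z(m) = (-1 + m)/(-3 + m - 3*m²) (Z(m) = (-1 + m)/(-3 + (-3*m² + m)) = (-1 + m)/(-3 + (m - 3*m²)) = (-1 + m)/(-3 + m - 3*m²))
t = 21836700/313 (t = 450*(155 + (1 - 1*(-10))/(3 - 10*(-1 + 3*(-10)))) = 450*(155 + (1 + 10)/(3 - 10*(-1 - 30))) = 450*(155 + 11/(3 - 10*(-31))) = 450*(155 + 11/(3 + 310)) = 450*(155 + 11/313) = 450*(48526/313) = 21836700/313 ≈ 69766.)
f(768, -460)/t = -212/21836700/313 = -212*313/21836700 = -16589/5459175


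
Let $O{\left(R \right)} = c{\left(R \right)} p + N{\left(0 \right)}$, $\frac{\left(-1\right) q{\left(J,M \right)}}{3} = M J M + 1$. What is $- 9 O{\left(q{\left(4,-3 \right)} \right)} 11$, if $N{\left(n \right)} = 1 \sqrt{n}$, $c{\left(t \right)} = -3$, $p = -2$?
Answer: $-594$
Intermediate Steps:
$N{\left(n \right)} = \sqrt{n}$
$q{\left(J,M \right)} = -3 - 3 J M^{2}$ ($q{\left(J,M \right)} = - 3 \left(M J M + 1\right) = - 3 \left(J M M + 1\right) = - 3 \left(J M^{2} + 1\right) = - 3 \left(1 + J M^{2}\right) = -3 - 3 J M^{2}$)
$O{\left(R \right)} = 6$ ($O{\left(R \right)} = \left(-3\right) \left(-2\right) + \sqrt{0} = 6 + 0 = 6$)
$- 9 O{\left(q{\left(4,-3 \right)} \right)} 11 = \left(-9\right) 6 \cdot 11 = \left(-54\right) 11 = -594$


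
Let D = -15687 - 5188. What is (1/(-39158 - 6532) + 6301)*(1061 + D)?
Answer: -2852152869923/22845 ≈ -1.2485e+8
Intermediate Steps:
D = -20875
(1/(-39158 - 6532) + 6301)*(1061 + D) = (1/(-39158 - 6532) + 6301)*(1061 - 20875) = (1/(-45690) + 6301)*(-19814) = (-1/45690 + 6301)*(-19814) = (287892689/45690)*(-19814) = -2852152869923/22845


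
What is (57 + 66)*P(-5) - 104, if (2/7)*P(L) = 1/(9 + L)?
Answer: 29/8 ≈ 3.6250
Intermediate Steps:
P(L) = 7/(2*(9 + L))
(57 + 66)*P(-5) - 104 = (57 + 66)*(7/(2*(9 - 5))) - 104 = 123*((7/2)/4) - 104 = 123*((7/2)*(¼)) - 104 = 123*(7/8) - 104 = 861/8 - 104 = 29/8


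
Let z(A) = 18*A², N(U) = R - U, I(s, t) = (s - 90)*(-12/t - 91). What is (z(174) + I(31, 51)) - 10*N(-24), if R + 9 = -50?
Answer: 9361915/17 ≈ 5.5070e+5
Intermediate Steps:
R = -59 (R = -9 - 50 = -59)
I(s, t) = (-91 - 12/t)*(-90 + s) (I(s, t) = (-90 + s)*(-91 - 12/t) = (-91 - 12/t)*(-90 + s))
N(U) = -59 - U
(z(174) + I(31, 51)) - 10*N(-24) = (18*174² + (1080 - 12*31 - 91*51*(-90 + 31))/51) - 10*(-59 - 1*(-24)) = (18*30276 + (1080 - 372 - 91*51*(-59))/51) - 10*(-59 + 24) = (544968 + (1080 - 372 + 273819)/51) - 10*(-35) = (544968 + (1/51)*274527) + 350 = (544968 + 91509/17) + 350 = 9355965/17 + 350 = 9361915/17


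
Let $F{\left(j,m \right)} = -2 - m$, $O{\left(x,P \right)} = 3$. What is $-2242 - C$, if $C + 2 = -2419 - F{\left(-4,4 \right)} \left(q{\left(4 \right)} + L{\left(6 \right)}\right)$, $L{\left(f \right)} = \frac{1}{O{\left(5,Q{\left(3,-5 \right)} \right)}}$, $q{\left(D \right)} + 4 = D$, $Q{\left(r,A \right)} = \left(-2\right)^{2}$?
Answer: $177$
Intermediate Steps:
$Q{\left(r,A \right)} = 4$
$q{\left(D \right)} = -4 + D$
$L{\left(f \right)} = \frac{1}{3}$
$C = -2419$ ($C = -2 - \left(2419 + \left(-2 - 4\right) \left(\left(-4 + 4\right) + \frac{1}{3}\right)\right) = -2 - \left(2419 + \left(-2 - 4\right) \left(0 + \frac{1}{3}\right)\right) = -2 - \left(2419 - 2\right) = -2 - 2417 = -2419$)
$-2242 - C = -2242 - -2419 = -2242 + 2419 = 177$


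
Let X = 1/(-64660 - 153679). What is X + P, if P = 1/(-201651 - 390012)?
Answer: -810002/129183107757 ≈ -6.2702e-6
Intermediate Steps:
X = -1/218339 (X = 1/(-218339) = -1/218339 ≈ -4.5800e-6)
P = -1/591663 (P = 1/(-591663) = -1/591663 ≈ -1.6902e-6)
X + P = -1/218339 - 1/591663 = -810002/129183107757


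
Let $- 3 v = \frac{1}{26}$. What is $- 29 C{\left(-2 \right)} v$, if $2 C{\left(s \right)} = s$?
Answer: $- \frac{29}{78} \approx -0.37179$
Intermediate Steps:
$C{\left(s \right)} = \frac{s}{2}$
$v = - \frac{1}{78}$ ($v = - \frac{1}{3 \cdot 26} = \left(- \frac{1}{3}\right) \frac{1}{26} = - \frac{1}{78} \approx -0.012821$)
$- 29 C{\left(-2 \right)} v = - 29 \cdot \frac{1}{2} \left(-2\right) \left(- \frac{1}{78}\right) = \left(-29\right) \left(-1\right) \left(- \frac{1}{78}\right) = 29 \left(- \frac{1}{78}\right) = - \frac{29}{78}$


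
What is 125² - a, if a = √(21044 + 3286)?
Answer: 15625 - √24330 ≈ 15469.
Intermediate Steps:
a = √24330 ≈ 155.98
125² - a = 125² - √24330 = 15625 - √24330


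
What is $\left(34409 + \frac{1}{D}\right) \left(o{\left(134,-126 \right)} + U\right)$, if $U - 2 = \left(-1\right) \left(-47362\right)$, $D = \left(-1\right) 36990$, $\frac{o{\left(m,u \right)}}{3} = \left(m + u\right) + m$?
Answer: $\frac{225283636893}{137} \approx 1.6444 \cdot 10^{9}$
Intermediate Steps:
$o{\left(m,u \right)} = 3 u + 6 m$ ($o{\left(m,u \right)} = 3 \left(\left(m + u\right) + m\right) = 3 \left(u + 2 m\right) = 3 u + 6 m$)
$D = -36990$
$U = 47364$ ($U = 2 - -47362 = 2 + 47362 = 47364$)
$\left(34409 + \frac{1}{D}\right) \left(o{\left(134,-126 \right)} + U\right) = \left(34409 + \frac{1}{-36990}\right) \left(\left(3 \left(-126\right) + 6 \cdot 134\right) + 47364\right) = \left(34409 - \frac{1}{36990}\right) \left(\left(-378 + 804\right) + 47364\right) = \frac{1272788909 \left(426 + 47364\right)}{36990} = \frac{1272788909}{36990} \cdot 47790 = \frac{225283636893}{137}$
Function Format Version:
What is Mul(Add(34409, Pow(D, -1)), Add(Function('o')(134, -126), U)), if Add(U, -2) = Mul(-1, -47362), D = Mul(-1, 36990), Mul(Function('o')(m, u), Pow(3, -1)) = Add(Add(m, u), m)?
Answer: Rational(225283636893, 137) ≈ 1.6444e+9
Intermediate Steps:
Function('o')(m, u) = Add(Mul(3, u), Mul(6, m)) (Function('o')(m, u) = Mul(3, Add(Add(m, u), m)) = Mul(3, Add(u, Mul(2, m))) = Add(Mul(3, u), Mul(6, m)))
D = -36990
U = 47364 (U = Add(2, Mul(-1, -47362)) = Add(2, 47362) = 47364)
Mul(Add(34409, Pow(D, -1)), Add(Function('o')(134, -126), U)) = Mul(Add(34409, Pow(-36990, -1)), Add(Add(Mul(3, -126), Mul(6, 134)), 47364)) = Mul(Add(34409, Rational(-1, 36990)), Add(Add(-378, 804), 47364)) = Mul(Rational(1272788909, 36990), Add(426, 47364)) = Mul(Rational(1272788909, 36990), 47790) = Rational(225283636893, 137)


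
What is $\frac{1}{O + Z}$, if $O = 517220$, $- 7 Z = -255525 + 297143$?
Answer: $\frac{7}{3578922} \approx 1.9559 \cdot 10^{-6}$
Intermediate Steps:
$Z = - \frac{41618}{7}$ ($Z = - \frac{-255525 + 297143}{7} = \left(- \frac{1}{7}\right) 41618 = - \frac{41618}{7} \approx -5945.4$)
$\frac{1}{O + Z} = \frac{1}{517220 - \frac{41618}{7}} = \frac{1}{\frac{3578922}{7}} = \frac{7}{3578922}$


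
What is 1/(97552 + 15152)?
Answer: 1/112704 ≈ 8.8728e-6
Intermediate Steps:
1/(97552 + 15152) = 1/112704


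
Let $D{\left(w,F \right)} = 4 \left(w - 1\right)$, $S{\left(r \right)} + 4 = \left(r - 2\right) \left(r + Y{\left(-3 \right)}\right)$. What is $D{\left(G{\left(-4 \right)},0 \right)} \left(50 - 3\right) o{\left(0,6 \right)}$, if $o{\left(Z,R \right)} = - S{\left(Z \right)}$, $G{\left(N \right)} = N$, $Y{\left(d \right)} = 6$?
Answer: $-15040$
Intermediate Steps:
$S{\left(r \right)} = -4 + \left(-2 + r\right) \left(6 + r\right)$ ($S{\left(r \right)} = -4 + \left(r - 2\right) \left(r + 6\right) = -4 + \left(-2 + r\right) \left(6 + r\right)$)
$D{\left(w,F \right)} = -4 + 4 w$ ($D{\left(w,F \right)} = 4 \left(-1 + w\right) = -4 + 4 w$)
$o{\left(Z,R \right)} = 16 - Z^{2} - 4 Z$ ($o{\left(Z,R \right)} = - (-16 + Z^{2} + 4 Z) = 16 - Z^{2} - 4 Z$)
$D{\left(G{\left(-4 \right)},0 \right)} \left(50 - 3\right) o{\left(0,6 \right)} = \left(-4 + 4 \left(-4\right)\right) \left(50 - 3\right) \left(16 - 0^{2} - 0\right) = \left(-4 - 16\right) 47 \left(16 - 0 + 0\right) = \left(-20\right) 47 \left(16 + 0 + 0\right) = \left(-940\right) 16 = -15040$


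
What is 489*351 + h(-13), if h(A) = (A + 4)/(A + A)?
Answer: 4462623/26 ≈ 1.7164e+5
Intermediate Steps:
h(A) = (4 + A)/(2*A) (h(A) = (4 + A)/((2*A)) = (4 + A)*(1/(2*A)) = (4 + A)/(2*A))
489*351 + h(-13) = 489*351 + (½)*(4 - 13)/(-13) = 171639 + (½)*(-1/13)*(-9) = 171639 + 9/26 = 4462623/26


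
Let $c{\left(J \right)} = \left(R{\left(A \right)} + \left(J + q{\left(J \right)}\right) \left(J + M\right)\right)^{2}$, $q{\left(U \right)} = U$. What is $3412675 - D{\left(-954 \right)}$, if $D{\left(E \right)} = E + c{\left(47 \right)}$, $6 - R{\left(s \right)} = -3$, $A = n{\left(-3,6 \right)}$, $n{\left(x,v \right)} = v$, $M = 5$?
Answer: $-20566980$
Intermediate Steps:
$A = 6$
$R{\left(s \right)} = 9$ ($R{\left(s \right)} = 6 - -3 = 6 + 3 = 9$)
$c{\left(J \right)} = \left(9 + 2 J \left(5 + J\right)\right)^{2}$ ($c{\left(J \right)} = \left(9 + \left(J + J\right) \left(J + 5\right)\right)^{2} = \left(9 + 2 J \left(5 + J\right)\right)^{2}$)
$D{\left(E \right)} = 23980609 + E$ ($D{\left(E \right)} = E + \left(9 + 2 \cdot 47^{2} + 10 \cdot 47\right)^{2} = E + \left(9 + 2 \cdot 2209 + 470\right)^{2} = E + \left(9 + 4418 + 470\right)^{2} = E + 4897^{2} = E + 23980609 = 23980609 + E$)
$3412675 - D{\left(-954 \right)} = 3412675 - \left(23980609 - 954\right) = 3412675 - 23979655 = -20566980$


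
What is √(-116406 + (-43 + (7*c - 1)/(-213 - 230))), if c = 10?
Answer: 4*I*√1428314398/443 ≈ 341.25*I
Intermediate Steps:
√(-116406 + (-43 + (7*c - 1)/(-213 - 230))) = √(-116406 + (-43 + (7*10 - 1)/(-213 - 230))) = √(-116406 + (-43 + (70 - 1)/(-443))) = √(-116406 + (-43 - 1/443*69)) = √(-116406 + (-43 - 69/443)) = √(-116406 - 19118/443) = √(-51586976/443) = 4*I*√1428314398/443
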